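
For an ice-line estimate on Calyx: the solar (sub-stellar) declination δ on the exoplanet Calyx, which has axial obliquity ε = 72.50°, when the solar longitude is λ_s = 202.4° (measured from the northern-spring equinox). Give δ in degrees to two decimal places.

δ = -21.31°

sin δ = sin ε · sin λ_s = sin 72.50° × sin 202.4° = -0.363433.
δ = arcsin(-0.363433) = -21.31°.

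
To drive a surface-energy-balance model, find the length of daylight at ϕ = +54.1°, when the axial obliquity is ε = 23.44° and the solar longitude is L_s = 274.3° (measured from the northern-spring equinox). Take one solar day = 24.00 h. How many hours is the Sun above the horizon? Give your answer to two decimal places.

Solar declination: sin δ = sin ε · sin L_s = sin 23.44° × sin 274.3° = -0.39667, so δ = -23.370°.
cos h₀ = −tan ϕ · tan δ = −tan(+54.1°) × tan(-23.370°) = 0.5969, so h₀ = 0.9311 rad = 53.35°.
Daylight = 2h₀/(2π) × 24.00 h = (0.9311/π) × 24.00 = 7.11 h.

7.11 h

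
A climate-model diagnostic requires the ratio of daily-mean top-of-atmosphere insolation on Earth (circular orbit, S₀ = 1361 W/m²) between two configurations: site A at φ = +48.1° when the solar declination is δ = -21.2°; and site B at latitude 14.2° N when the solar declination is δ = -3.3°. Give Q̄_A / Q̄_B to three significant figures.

— Configuration A (φ=+48.1°):
cos H₀ = −tan(+48.1°) tan(-21.200°) = 0.4323, H₀ = 1.1238 rad.
Bracket: H₀ sin φ sin δ + cos φ cos δ sin H₀ = 1.1238×0.74431×-0.36162 + 0.66783×0.93232×0.90173 = -0.302479 + 0.561445 = 0.258966.
Q̄ = (S₀/π) × [bracket] = (1361/π) × 0.258966 = 112.19 W/m².
— Configuration B (φ=+14.2°):
cos H₀ = −tan(+14.2°) tan(-3.300°) = 0.0146, H₀ = 1.5562 rad.
Bracket: H₀ sin φ sin δ + cos φ cos δ sin H₀ = 1.5562×0.24531×-0.05756 + 0.96945×0.99834×0.99989 = -0.021974 + 0.967734 = 0.945760.
Q̄ = (S₀/π) × [bracket] = (1361/π) × 0.945760 = 409.72 W/m².
Ratio Q̄_A / Q̄_B = 112.19 / 409.72 = 0.2738.

Q̄_A / Q̄_B ≈ 0.274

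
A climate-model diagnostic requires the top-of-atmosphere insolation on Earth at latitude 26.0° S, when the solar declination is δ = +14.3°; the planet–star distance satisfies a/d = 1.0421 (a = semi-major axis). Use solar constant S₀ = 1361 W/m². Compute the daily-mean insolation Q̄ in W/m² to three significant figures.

cos H₀ = −tan(-26.0°) tan(+14.300°) = 0.1243, H₀ = 1.4462 rad.
Bracket: H₀ sin φ sin δ + cos φ cos δ sin H₀ = 1.4462×-0.43837×0.24700 + 0.89879×0.96902×0.99224 = -0.156591 + 0.864187 = 0.707596.
Inverse-square distance factor (a/d)² = 1.0421² = 1.085972.
Q̄ = (S₀/π) × 1.085972 × [bracket] = (1361/π) × 1.085972 × 0.707596 = 332.9 W/m².

Q̄ ≈ 333 W/m²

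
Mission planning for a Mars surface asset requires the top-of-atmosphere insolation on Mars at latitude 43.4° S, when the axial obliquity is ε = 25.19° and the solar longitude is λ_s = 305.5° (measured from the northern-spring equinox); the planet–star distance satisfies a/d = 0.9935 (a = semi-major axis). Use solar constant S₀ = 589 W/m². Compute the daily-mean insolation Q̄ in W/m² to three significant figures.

Q̄ ≈ 203 W/m²

Solar declination: sin δ = sin ε · sin λ_s = sin 25.19° × sin 305.5° = -0.34650, so δ = -20.274°.
cos H₀ = −tan(-43.4°) tan(-20.274°) = -0.3493, H₀ = 1.9276 rad.
Bracket: H₀ sin φ sin δ + cos φ cos δ sin H₀ = 1.9276×-0.68709×-0.34650 + 0.72657×0.93805×0.93701 = 0.458917 + 0.638628 = 1.097545.
Inverse-square distance factor (a/d)² = 0.9935² = 0.987042.
Q̄ = (S₀/π) × 0.987042 × [bracket] = (589/π) × 0.987042 × 1.097545 = 203.1 W/m².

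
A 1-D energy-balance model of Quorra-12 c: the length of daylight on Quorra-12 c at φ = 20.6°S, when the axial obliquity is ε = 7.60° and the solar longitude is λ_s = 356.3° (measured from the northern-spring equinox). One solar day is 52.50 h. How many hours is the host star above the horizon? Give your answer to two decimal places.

Solar declination: sin δ = sin ε · sin λ_s = sin 7.60° × sin 356.3° = -0.00853, so δ = -0.489°.
cos H₀ = −tan φ · tan δ = −tan(-20.6°) × tan(-0.489°) = -0.0032, so H₀ = 1.5740 rad = 90.18°.
Daylight = 2H₀/(2π) × 52.50 h = (1.5740/π) × 52.50 = 26.30 h.

26.30 h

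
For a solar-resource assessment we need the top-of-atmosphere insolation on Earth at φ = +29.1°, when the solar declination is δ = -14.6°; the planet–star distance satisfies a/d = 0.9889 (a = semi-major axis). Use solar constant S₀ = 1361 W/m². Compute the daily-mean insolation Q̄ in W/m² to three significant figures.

Q̄ ≈ 280 W/m²

cos H₀ = −tan(+29.1°) tan(-14.600°) = 0.1450, H₀ = 1.4253 rad.
Bracket: H₀ sin φ sin δ + cos φ cos δ sin H₀ = 1.4253×0.48634×-0.25207 + 0.87377×0.96771×0.98943 = -0.174730 + 0.836618 = 0.661888.
Inverse-square distance factor (a/d)² = 0.9889² = 0.977923.
Q̄ = (S₀/π) × 0.977923 × [bracket] = (1361/π) × 0.977923 × 0.661888 = 280.4 W/m².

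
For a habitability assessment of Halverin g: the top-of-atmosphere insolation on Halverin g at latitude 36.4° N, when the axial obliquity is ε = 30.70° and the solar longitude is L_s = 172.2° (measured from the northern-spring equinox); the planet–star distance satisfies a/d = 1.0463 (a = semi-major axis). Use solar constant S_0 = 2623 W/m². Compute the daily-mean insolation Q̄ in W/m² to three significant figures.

Solar declination: sin δ = sin ε · sin L_s = sin 30.70° × sin 172.2° = 0.06929, so δ = +3.973°.
cos h₀ = −tan(+36.4°) tan(+3.973°) = -0.0512, h₀ = 1.6220 rad.
Bracket: h₀ sin ϕ sin δ + cos ϕ cos δ sin h₀ = 1.6220×0.59342×0.06929 + 0.80489×0.99760×0.99869 = 0.066694 + 0.801906 = 0.868600.
Inverse-square distance factor (a/d)² = 1.0463² = 1.094744.
Q̄ = (S_0/π) × 1.094744 × [bracket] = (2623/π) × 1.094744 × 0.868600 = 793.9 W/m².

Q̄ ≈ 794 W/m²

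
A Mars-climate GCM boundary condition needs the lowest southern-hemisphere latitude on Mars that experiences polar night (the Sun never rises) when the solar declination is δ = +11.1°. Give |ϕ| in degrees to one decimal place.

|ϕ| = 78.9°

Polar night requires cos h₀ = −tan ϕ tan δ ≥ 1, i.e. tan ϕ tan δ ≤ −1.
The boundary is |tan ϕ| · |tan δ| = 1, so |ϕ| = 90° − |δ| = 90° − 11.1° = 78.9° in the southern hemisphere.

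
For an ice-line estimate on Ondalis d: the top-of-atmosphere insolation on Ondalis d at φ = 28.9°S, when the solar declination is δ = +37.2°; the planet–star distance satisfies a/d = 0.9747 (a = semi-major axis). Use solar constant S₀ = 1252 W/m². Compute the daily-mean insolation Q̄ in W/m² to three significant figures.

Q̄ ≈ 114 W/m²

cos H₀ = −tan(-28.9°) tan(+37.200°) = 0.4190, H₀ = 1.1384 rad.
Bracket: H₀ sin φ sin δ + cos φ cos δ sin H₀ = 1.1384×-0.48328×0.60460 + 0.87546×0.79653×0.90798 = -0.332630 + 0.633162 = 0.300532.
Inverse-square distance factor (a/d)² = 0.9747² = 0.950040.
Q̄ = (S₀/π) × 0.950040 × [bracket] = (1252/π) × 0.950040 × 0.300532 = 113.8 W/m².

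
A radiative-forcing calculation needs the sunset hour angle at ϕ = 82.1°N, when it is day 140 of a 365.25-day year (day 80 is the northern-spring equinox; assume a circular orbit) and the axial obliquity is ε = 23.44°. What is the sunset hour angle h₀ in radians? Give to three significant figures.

Solar longitude: L_s = 360° × (140 − 80)/365.25 = 59.138°.
sin δ = sin 23.44° × sin 59.138° = 0.34146, so δ = +19.966°.
Sunrise equation: cos h₀ = −tan ϕ · tan δ = -2.6181 ≤ −1, so the Sun never sets (polar day) and h₀ = π.

h₀ = 3.14 rad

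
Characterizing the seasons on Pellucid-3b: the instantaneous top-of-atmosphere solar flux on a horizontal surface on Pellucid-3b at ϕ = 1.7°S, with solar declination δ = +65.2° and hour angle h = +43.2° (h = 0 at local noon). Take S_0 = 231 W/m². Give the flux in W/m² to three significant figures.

64.4 W/m²

cos θ_z = sin ϕ sin δ + cos ϕ cos δ cos h = -0.026930 + 0.305633 = 0.278703.
Flux = S_0 · cos θ_z = 231 × 0.278703 = 64.38 W/m².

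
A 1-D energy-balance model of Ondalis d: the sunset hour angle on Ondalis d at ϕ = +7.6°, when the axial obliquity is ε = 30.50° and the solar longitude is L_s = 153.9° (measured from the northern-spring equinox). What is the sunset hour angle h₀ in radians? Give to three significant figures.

Solar declination: sin δ = sin ε · sin L_s = sin 30.50° × sin 153.9° = 0.22329, so δ = +12.902°.
cos h₀ = −tan ϕ · tan δ = −tan(+7.6°) × tan(+12.902°) = -0.0306, so h₀ = 1.6014 rad = 91.75°.

h₀ = 1.60 rad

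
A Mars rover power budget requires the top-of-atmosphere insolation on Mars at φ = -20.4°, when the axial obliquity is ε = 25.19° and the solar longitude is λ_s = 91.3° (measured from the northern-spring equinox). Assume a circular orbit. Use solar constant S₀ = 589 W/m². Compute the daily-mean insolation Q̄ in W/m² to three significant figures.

Q̄ ≈ 118 W/m²

Solar declination: sin δ = sin ε · sin λ_s = sin 25.19° × sin 91.3° = 0.42551, so δ = +25.183°.
cos H₀ = −tan(-20.4°) tan(+25.183°) = 0.1749, H₀ = 1.3950 rad.
Bracket: H₀ sin φ sin δ + cos φ cos δ sin H₀ = 1.3950×-0.34857×0.42551 + 0.93728×0.90495×0.98459 = -0.206906 + 0.835121 = 0.628215.
Q̄ = (S₀/π) × [bracket] = (589/π) × 0.628215 = 117.8 W/m².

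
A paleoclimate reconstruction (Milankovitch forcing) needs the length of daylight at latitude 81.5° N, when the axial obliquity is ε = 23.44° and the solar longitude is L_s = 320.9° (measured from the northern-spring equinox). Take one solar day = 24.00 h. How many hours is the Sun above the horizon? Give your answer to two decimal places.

Solar declination: sin δ = sin ε · sin L_s = sin 23.44° × sin 320.9° = -0.25088, so δ = -14.529°.
cos h₀ = −tan ϕ · tan δ = 1.7341 ≥ 1, so the Sun never rises (polar night) and h₀ = 0.
Daylight = 2h₀/(2π) × 24.00 h = (0.0000/π) × 24.00 = 0.00 h.

0.00 h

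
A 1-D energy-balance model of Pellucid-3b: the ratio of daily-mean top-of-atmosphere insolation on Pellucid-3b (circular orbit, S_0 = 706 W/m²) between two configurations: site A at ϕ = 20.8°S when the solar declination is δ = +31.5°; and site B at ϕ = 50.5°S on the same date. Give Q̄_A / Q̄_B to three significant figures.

— Configuration A (ϕ=-20.8°):
cos h₀ = −tan(-20.8°) tan(+31.500°) = 0.2328, h₀ = 1.3359 rad.
Bracket: h₀ sin ϕ sin δ + cos ϕ cos δ sin h₀ = 1.3359×-0.35511×0.52250 + 0.93483×0.85264×0.97253 = -0.247870 + 0.775178 = 0.527308.
Q̄ = (S_0/π) × [bracket] = (706/π) × 0.527308 = 118.50 W/m².
— Configuration B (ϕ=-50.5°):
cos h₀ = −tan(-50.5°) tan(+31.500°) = 0.7434, h₀ = 0.7327 rad.
Bracket: h₀ sin ϕ sin δ + cos ϕ cos δ sin h₀ = 0.7327×-0.77162×0.52250 + 0.63608×0.85264×0.66886 = -0.295404 + 0.362754 = 0.067350.
Q̄ = (S_0/π) × [bracket] = (706/π) × 0.067350 = 15.135 W/m².
Ratio Q̄_A / Q̄_B = 118.50 / 15.135 = 7.830.

Q̄_A / Q̄_B ≈ 7.83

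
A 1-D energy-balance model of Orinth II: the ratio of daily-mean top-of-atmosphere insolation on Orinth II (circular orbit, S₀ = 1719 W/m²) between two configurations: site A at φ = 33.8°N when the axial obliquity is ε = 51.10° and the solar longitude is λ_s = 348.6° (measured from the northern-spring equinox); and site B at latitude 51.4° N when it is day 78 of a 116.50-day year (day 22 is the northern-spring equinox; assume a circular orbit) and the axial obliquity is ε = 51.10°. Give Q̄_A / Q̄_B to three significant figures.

— Configuration A (φ=+33.8°):
Solar declination: sin δ = sin ε · sin λ_s = sin 51.10° × sin 348.6° = -0.15383, so δ = -8.849°.
cos H₀ = −tan(+33.8°) tan(-8.849°) = 0.1042, H₀ = 1.4664 rad.
Bracket: H₀ sin φ sin δ + cos φ cos δ sin H₀ = 1.4664×0.55630×-0.15383 + 0.83098×0.98810×0.99455 = -0.125488 + 0.816616 = 0.691128.
Q̄ = (S₀/π) × [bracket] = (1719/π) × 0.691128 = 378.17 W/m².
— Configuration B (φ=+51.4°):
Solar longitude: λ_s = 360° × (78 − 22)/116.50 = 173.047°.
sin δ = sin 51.10° × sin 173.047° = 0.09421, so δ = +5.406°.
cos H₀ = −tan(+51.4°) tan(+5.406°) = -0.1185, H₀ = 1.6896 rad.
Bracket: H₀ sin φ sin δ + cos φ cos δ sin H₀ = 1.6896×0.78152×0.09421 + 0.62388×0.99555×0.99295 = 0.124400 + 0.616725 = 0.741125.
Q̄ = (S₀/π) × [bracket] = (1719/π) × 0.741125 = 405.52 W/m².
Ratio Q̄_A / Q̄_B = 378.17 / 405.52 = 0.9326.

Q̄_A / Q̄_B ≈ 0.933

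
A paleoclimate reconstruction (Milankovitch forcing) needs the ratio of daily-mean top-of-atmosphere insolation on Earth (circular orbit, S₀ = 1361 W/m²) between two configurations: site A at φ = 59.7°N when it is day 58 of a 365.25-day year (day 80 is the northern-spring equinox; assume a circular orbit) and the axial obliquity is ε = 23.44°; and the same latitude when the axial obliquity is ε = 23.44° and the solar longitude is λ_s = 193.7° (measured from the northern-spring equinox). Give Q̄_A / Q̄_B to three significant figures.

Q̄_A / Q̄_B ≈ 0.829

— Configuration A (φ=+59.7°):
Solar longitude: λ_s = 360° × (58 − 80)/365.25 = -21.684°, i.e. -21.684° + 360° = 338.316°.
sin δ = sin 23.44° × sin 338.316° = -0.14698, so δ = -8.452°.
cos H₀ = −tan(+59.7°) tan(-8.452°) = 0.2543, H₀ = 1.3137 rad.
Bracket: H₀ sin φ sin δ + cos φ cos δ sin H₀ = 1.3137×0.86340×-0.14698 + 0.50453×0.98914×0.96713 = -0.166712 + 0.482647 = 0.315935.
Q̄ = (S₀/π) × [bracket] = (1361/π) × 0.315935 = 136.87 W/m².
— Configuration B (φ=+59.7°):
Solar declination: sin δ = sin ε · sin λ_s = sin 23.44° × sin 193.7° = -0.09421, so δ = -5.406°.
cos H₀ = −tan(+59.7°) tan(-5.406°) = 0.1619, H₀ = 1.4081 rad.
Bracket: H₀ sin φ sin δ + cos φ cos δ sin H₀ = 1.4081×0.86340×-0.09421 + 0.50453×0.99555×0.98680 = -0.114536 + 0.495655 = 0.381119.
Q̄ = (S₀/π) × [bracket] = (1361/π) × 0.381119 = 165.11 W/m².
Ratio Q̄_A / Q̄_B = 136.87 / 165.11 = 0.8290.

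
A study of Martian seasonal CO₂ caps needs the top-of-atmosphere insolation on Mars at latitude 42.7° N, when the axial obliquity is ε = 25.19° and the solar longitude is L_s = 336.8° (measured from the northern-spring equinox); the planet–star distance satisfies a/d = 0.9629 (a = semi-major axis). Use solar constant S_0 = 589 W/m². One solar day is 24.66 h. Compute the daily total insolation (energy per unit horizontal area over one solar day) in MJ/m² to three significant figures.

Solar declination: sin δ = sin ε · sin L_s = sin 25.19° × sin 336.8° = -0.16767, so δ = -9.652°.
cos h₀ = −tan(+42.7°) tan(-9.652°) = 0.1569, h₀ = 1.4132 rad.
Bracket: h₀ sin ϕ sin δ + cos ϕ cos δ sin h₀ = 1.4132×0.67816×-0.16767 + 0.73491×0.98584×0.98761 = -0.160691 + 0.715527 = 0.554836.
Inverse-square distance factor (a/d)² = 0.9629² = 0.927176.
Q̄ = (S_0/π) × 0.927176 × [bracket] = (589/π) × 0.927176 × 0.554836 = 96.448 W/m².
Daily total = Q̄ × 24.66 h × 3600 s/h = 96.448 × 24.66 × 3600 / 10⁶ = 8.562 MJ/m².

8.56 MJ/m²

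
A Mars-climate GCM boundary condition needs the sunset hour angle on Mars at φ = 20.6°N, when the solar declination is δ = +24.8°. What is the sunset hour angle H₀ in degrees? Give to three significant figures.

cos H₀ = −tan φ · tan δ = −tan(+20.6°) × tan(+24.800°) = -0.1737, so H₀ = 1.7454 rad = 100.00°.

H₀ = 100°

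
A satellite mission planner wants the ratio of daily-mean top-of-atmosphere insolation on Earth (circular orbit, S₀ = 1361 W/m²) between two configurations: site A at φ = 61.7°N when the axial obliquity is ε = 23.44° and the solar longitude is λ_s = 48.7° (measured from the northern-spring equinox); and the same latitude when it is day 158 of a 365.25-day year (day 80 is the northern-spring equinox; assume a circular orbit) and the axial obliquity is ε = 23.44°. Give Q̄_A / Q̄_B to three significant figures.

Q̄_A / Q̄_B ≈ 0.848

— Configuration A (φ=+61.7°):
Solar declination: sin δ = sin ε · sin λ_s = sin 23.44° × sin 48.7° = 0.29884, so δ = +17.388°.
cos H₀ = −tan(+61.7°) tan(+17.388°) = -0.5816, H₀ = 2.1915 rad.
Bracket: H₀ sin φ sin δ + cos φ cos δ sin H₀ = 2.1915×0.88048×0.29884 + 0.47409×0.95430×0.81348 = 0.576633 + 0.368038 = 0.944671.
Q̄ = (S₀/π) × [bracket] = (1361/π) × 0.944671 = 409.25 W/m².
— Configuration B (φ=+61.7°):
Solar longitude: λ_s = 360° × (158 − 80)/365.25 = 76.879°.
sin δ = sin 23.44° × sin 76.879° = 0.38740, so δ = +22.793°.
cos H₀ = −tan(+61.7°) tan(+22.793°) = -0.7804, H₀ = 2.4661 rad.
Bracket: H₀ sin φ sin δ + cos φ cos δ sin H₀ = 2.4661×0.88048×0.38740 + 0.47409×0.92191×0.62524 = 0.841182 + 0.273273 = 1.114455.
Q̄ = (S₀/π) × [bracket] = (1361/π) × 1.114455 = 482.80 W/m².
Ratio Q̄_A / Q̄_B = 409.25 / 482.80 = 0.8477.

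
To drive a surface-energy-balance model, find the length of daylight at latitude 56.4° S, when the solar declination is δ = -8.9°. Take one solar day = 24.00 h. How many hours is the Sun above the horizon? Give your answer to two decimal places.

13.82 h

cos h₀ = −tan ϕ · tan δ = −tan(-56.4°) × tan(-8.900°) = -0.2357, so h₀ = 1.8087 rad = 103.63°.
Daylight = 2h₀/(2π) × 24.00 h = (1.8087/π) × 24.00 = 13.82 h.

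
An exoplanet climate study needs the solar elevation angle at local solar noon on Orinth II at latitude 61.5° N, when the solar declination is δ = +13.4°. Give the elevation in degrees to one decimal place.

At local noon the hour angle is zero, so the zenith angle equals |φ − δ| = |+61.5° − (+13.400°)| = 48.100°.
Elevation = 90° − 48.100° = 41.9°.

41.9°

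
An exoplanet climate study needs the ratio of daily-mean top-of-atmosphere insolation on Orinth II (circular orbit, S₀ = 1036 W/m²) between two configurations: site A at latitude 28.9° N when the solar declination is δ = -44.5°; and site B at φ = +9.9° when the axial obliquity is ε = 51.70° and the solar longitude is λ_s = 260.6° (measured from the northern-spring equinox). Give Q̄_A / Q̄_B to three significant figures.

— Configuration A (φ=+28.9°):
cos H₀ = −tan(+28.9°) tan(-44.500°) = 0.5425, H₀ = 0.9974 rad.
Bracket: H₀ sin φ sin δ + cos φ cos δ sin H₀ = 0.9974×0.48328×-0.70091 + 0.87546×0.71325×0.84007 = -0.337855 + 0.524558 = 0.186703.
Q̄ = (S₀/π) × [bracket] = (1036/π) × 0.186703 = 61.569 W/m².
— Configuration B (φ=+9.9°):
Solar declination: sin δ = sin ε · sin λ_s = sin 51.70° × sin 260.6° = -0.77424, so δ = -50.736°.
cos H₀ = −tan(+9.9°) tan(-50.736°) = 0.2135, H₀ = 1.3556 rad.
Bracket: H₀ sin φ sin δ + cos φ cos δ sin H₀ = 1.3556×0.17193×-0.77424 + 0.98511×0.63289×0.97694 = -0.180451 + 0.609089 = 0.428638.
Q̄ = (S₀/π) × [bracket] = (1036/π) × 0.428638 = 141.35 W/m².
Ratio Q̄_A / Q̄_B = 61.569 / 141.35 = 0.4356.

Q̄_A / Q̄_B ≈ 0.436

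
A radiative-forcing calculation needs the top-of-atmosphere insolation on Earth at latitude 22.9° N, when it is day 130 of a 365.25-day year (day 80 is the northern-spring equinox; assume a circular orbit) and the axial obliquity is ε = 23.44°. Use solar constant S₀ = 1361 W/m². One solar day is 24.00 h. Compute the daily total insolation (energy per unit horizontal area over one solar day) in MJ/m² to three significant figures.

Solar longitude: λ_s = 360° × (130 − 80)/365.25 = 49.281°.
sin δ = sin 23.44° × sin 49.281° = 0.30149, so δ = +17.547°.
cos H₀ = −tan(+22.9°) tan(+17.547°) = -0.1336, H₀ = 1.7048 rad.
Bracket: H₀ sin φ sin δ + cos φ cos δ sin H₀ = 1.7048×0.38912×0.30149 + 0.92119×0.95347×0.99104 = 0.200000 + 0.870457 = 1.070457.
Q̄ = (S₀/π) × [bracket] = (1361/π) × 1.070457 = 463.74 W/m².
Daily total = Q̄ × 24.00 h × 3600 s/h = 463.74 × 24.00 × 3600 / 10⁶ = 40.07 MJ/m².

40.1 MJ/m²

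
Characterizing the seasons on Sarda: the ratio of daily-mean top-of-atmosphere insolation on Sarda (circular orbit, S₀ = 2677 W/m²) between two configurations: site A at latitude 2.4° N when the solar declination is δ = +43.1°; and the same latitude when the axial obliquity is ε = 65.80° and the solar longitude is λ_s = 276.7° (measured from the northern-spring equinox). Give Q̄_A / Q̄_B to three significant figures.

Q̄_A / Q̄_B ≈ 2.12

— Configuration A (φ=+2.4°):
cos H₀ = −tan(+2.4°) tan(+43.100°) = -0.0392, H₀ = 1.6100 rad.
Bracket: H₀ sin φ sin δ + cos φ cos δ sin H₀ = 1.6100×0.04188×0.68327 + 0.99912×0.73016×0.99923 = 0.046071 + 0.728956 = 0.775027.
Q̄ = (S₀/π) × [bracket] = (2677/π) × 0.775027 = 660.41 W/m².
— Configuration B (φ=+2.4°):
Solar declination: sin δ = sin ε · sin λ_s = sin 65.80° × sin 276.7° = -0.90589, so δ = -64.944°.
cos H₀ = −tan(+2.4°) tan(-64.944°) = 0.0897, H₀ = 1.4810 rad.
Bracket: H₀ sin φ sin δ + cos φ cos δ sin H₀ = 1.4810×0.04188×-0.90589 + 0.99912×0.42351×0.99597 = -0.056187 + 0.421432 = 0.365245.
Q̄ = (S₀/π) × [bracket] = (2677/π) × 0.365245 = 311.23 W/m².
Ratio Q̄_A / Q̄_B = 660.41 / 311.23 = 2.122.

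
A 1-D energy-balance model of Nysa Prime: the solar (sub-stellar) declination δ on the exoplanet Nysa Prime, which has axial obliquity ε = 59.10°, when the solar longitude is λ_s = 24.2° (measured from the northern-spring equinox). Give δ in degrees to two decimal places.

δ = +20.59°

sin δ = sin ε · sin λ_s = sin 59.10° × sin 24.2° = 0.351741.
δ = arcsin(0.351741) = +20.59°.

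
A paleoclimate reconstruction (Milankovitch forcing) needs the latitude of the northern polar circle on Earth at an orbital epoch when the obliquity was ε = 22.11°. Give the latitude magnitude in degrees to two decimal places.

The polar circle is the lowest latitude that experiences at least one full rotation of continuous daylight at the northern-summer solstice; it lies at |φ| = 90° − ε = 90° − 22.11° = 67.89°.

67.89°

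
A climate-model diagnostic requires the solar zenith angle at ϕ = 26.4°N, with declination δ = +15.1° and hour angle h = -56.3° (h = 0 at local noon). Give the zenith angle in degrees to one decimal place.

θ_z = 53.4°

cos θ_z = sin ϕ sin δ + cos ϕ cos δ cos h = 0.115829 + 0.479821 = 0.595650.
θ_z = arccos(0.595650) = 53.4°.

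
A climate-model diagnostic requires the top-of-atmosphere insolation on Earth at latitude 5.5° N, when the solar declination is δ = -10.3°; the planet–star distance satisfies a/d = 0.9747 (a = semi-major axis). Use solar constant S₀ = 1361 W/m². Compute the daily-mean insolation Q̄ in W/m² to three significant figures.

Q̄ ≈ 392 W/m²

cos H₀ = −tan(+5.5°) tan(-10.300°) = 0.0175, H₀ = 1.5533 rad.
Bracket: H₀ sin φ sin δ + cos φ cos δ sin H₀ = 1.5533×0.09585×-0.17880 + 0.99540×0.98389×0.99985 = -0.026620 + 0.979217 = 0.952597.
Inverse-square distance factor (a/d)² = 0.9747² = 0.950040.
Q̄ = (S₀/π) × 0.950040 × [bracket] = (1361/π) × 0.950040 × 0.952597 = 392.1 W/m².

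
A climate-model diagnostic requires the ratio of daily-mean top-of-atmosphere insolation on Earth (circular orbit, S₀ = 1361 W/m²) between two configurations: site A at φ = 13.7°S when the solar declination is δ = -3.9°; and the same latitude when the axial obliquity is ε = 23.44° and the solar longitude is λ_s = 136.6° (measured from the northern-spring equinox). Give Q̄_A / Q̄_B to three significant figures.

— Configuration A (φ=-13.7°):
cos H₀ = −tan(-13.7°) tan(-3.900°) = -0.0166, H₀ = 1.5874 rad.
Bracket: H₀ sin φ sin δ + cos φ cos δ sin H₀ = 1.5874×-0.23684×-0.06802 + 0.97155×0.99768×0.99986 = 0.025573 + 0.969160 = 0.994733.
Q̄ = (S₀/π) × [bracket] = (1361/π) × 0.994733 = 430.94 W/m².
— Configuration B (φ=-13.7°):
Solar declination: sin δ = sin ε · sin λ_s = sin 23.44° × sin 136.6° = 0.27332, so δ = +15.862°.
cos H₀ = −tan(-13.7°) tan(+15.862°) = 0.0693, H₀ = 1.5015 rad.
Bracket: H₀ sin φ sin δ + cos φ cos δ sin H₀ = 1.5015×-0.23684×0.27332 + 0.97155×0.96192×0.99760 = -0.097197 + 0.932310 = 0.835113.
Q̄ = (S₀/π) × [bracket] = (1361/π) × 0.835113 = 361.79 W/m².
Ratio Q̄_A / Q̄_B = 430.94 / 361.79 = 1.191.

Q̄_A / Q̄_B ≈ 1.19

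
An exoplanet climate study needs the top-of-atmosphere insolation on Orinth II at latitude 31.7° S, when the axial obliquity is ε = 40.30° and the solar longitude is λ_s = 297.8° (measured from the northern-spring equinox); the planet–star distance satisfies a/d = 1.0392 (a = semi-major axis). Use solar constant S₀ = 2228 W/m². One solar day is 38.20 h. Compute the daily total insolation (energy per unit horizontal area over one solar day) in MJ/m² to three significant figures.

130 MJ/m²

Solar declination: sin δ = sin ε · sin λ_s = sin 40.30° × sin 297.8° = -0.57214, so δ = -34.899°.
cos H₀ = −tan(-31.7°) tan(-34.899°) = -0.4308, H₀ = 2.0162 rad.
Bracket: H₀ sin φ sin δ + cos φ cos δ sin H₀ = 2.0162×-0.52547×-0.57214 + 0.85081×0.82016×0.90243 = 0.606155 + 0.629716 = 1.235871.
Inverse-square distance factor (a/d)² = 1.0392² = 1.079937.
Q̄ = (S₀/π) × 1.079937 × [bracket] = (2228/π) × 1.079937 × 1.235871 = 946.54 W/m².
Daily total = Q̄ × 38.20 h × 3600 s/h = 946.54 × 38.20 × 3600 / 10⁶ = 130.2 MJ/m².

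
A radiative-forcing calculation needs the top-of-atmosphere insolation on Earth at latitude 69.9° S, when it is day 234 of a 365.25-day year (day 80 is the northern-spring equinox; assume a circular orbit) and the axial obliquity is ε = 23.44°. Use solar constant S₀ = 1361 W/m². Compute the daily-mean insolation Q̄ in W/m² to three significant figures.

Solar longitude: λ_s = 360° × (234 − 80)/365.25 = 151.786°.
sin δ = sin 23.44° × sin 151.786° = 0.18806, so δ = +10.839°.
cos H₀ = −tan(-69.9°) tan(+10.839°) = 0.5232, H₀ = 1.0202 rad.
Bracket: H₀ sin φ sin δ + cos φ cos δ sin H₀ = 1.0202×-0.93909×0.18806 + 0.34366×0.98216×0.85219 = -0.180173 + 0.287639 = 0.107466.
Q̄ = (S₀/π) × [bracket] = (1361/π) × 0.107466 = 46.56 W/m².

Q̄ ≈ 46.6 W/m²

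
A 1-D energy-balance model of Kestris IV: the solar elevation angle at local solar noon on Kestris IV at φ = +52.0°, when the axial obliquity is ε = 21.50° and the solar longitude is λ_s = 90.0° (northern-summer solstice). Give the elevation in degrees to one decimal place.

59.5°

Solar declination: sin δ = sin ε · sin λ_s = sin 21.50° × sin 90.0° = 0.36650, so δ = +21.500°.
At local noon the hour angle is zero, so the zenith angle equals |φ − δ| = |+52.0° − (+21.500°)| = 30.500°.
Elevation = 90° − 30.500° = 59.5°.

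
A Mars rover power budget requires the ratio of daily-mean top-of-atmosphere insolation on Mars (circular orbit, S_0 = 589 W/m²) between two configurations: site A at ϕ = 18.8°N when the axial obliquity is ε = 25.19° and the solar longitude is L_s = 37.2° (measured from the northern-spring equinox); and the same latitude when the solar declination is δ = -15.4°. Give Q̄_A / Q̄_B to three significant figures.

— Configuration A (ϕ=+18.8°):
Solar declination: sin δ = sin ε · sin L_s = sin 25.19° × sin 37.2° = 0.25733, so δ = +14.912°.
cos h₀ = −tan(+18.8°) tan(+14.912°) = -0.0907, h₀ = 1.6616 rad.
Bracket: h₀ sin ϕ sin δ + cos ϕ cos δ sin h₀ = 1.6616×0.32227×0.25733 + 0.94665×0.96632×0.99588 = 0.137796 + 0.910998 = 1.048794.
Q̄ = (S_0/π) × [bracket] = (589/π) × 1.048794 = 196.63 W/m².
— Configuration B (ϕ=+18.8°):
cos h₀ = −tan(+18.8°) tan(-15.400°) = 0.0938, h₀ = 1.4769 rad.
Bracket: h₀ sin ϕ sin δ + cos ϕ cos δ sin h₀ = 1.4769×0.32227×-0.26556 + 0.94665×0.96410×0.99559 = -0.126396 + 0.908640 = 0.782244.
Q̄ = (S_0/π) × [bracket] = (589/π) × 0.782244 = 146.66 W/m².
Ratio Q̄_A / Q̄_B = 196.63 / 146.66 = 1.341.

Q̄_A / Q̄_B ≈ 1.34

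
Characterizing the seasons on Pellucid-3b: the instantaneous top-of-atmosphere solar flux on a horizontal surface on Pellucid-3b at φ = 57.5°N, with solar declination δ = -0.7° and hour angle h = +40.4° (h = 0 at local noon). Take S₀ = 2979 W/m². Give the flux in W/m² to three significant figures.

1.19e+03 W/m²

cos θ_z = sin φ sin δ + cos φ cos δ cos h = -0.010304 + 0.409144 = 0.398840.
Flux = S₀ · cos θ_z = 2979 × 0.398840 = 1188 W/m².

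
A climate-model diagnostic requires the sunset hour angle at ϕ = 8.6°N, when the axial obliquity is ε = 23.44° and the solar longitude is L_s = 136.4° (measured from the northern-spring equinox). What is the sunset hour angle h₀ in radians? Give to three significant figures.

h₀ = 1.61 rad

Solar declination: sin δ = sin ε · sin L_s = sin 23.44° × sin 136.4° = 0.27432, so δ = +15.922°.
cos h₀ = −tan ϕ · tan δ = −tan(+8.6°) × tan(+15.922°) = -0.0431, so h₀ = 1.6140 rad = 92.47°.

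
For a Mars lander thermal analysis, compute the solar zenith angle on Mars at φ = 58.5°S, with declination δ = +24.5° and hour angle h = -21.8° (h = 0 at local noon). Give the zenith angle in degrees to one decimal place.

θ_z = 85.0°

cos θ_z = sin φ sin δ + cos φ cos δ cos h = -0.353584 + 0.441452 = 0.087868.
θ_z = arccos(0.087868) = 85.0°.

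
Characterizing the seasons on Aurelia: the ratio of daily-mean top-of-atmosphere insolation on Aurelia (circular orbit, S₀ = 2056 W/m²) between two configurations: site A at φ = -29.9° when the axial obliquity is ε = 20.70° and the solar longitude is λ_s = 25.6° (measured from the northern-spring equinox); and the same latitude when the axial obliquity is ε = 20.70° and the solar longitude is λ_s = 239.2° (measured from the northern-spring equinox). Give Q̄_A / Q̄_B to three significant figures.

— Configuration A (φ=-29.9°):
Solar declination: sin δ = sin ε · sin λ_s = sin 20.70° × sin 25.6° = 0.15273, so δ = +8.785°.
cos H₀ = −tan(-29.9°) tan(+8.785°) = 0.0889, H₀ = 1.4818 rad.
Bracket: H₀ sin φ sin δ + cos φ cos δ sin H₀ = 1.4818×-0.49849×0.15273 + 0.86690×0.98827×0.99604 = -0.112816 + 0.853339 = 0.740523.
Q̄ = (S₀/π) × [bracket] = (2056/π) × 0.740523 = 484.63 W/m².
— Configuration B (φ=-29.9°):
Solar declination: sin δ = sin ε · sin λ_s = sin 20.70° × sin 239.2° = -0.30362, so δ = -17.675°.
cos H₀ = −tan(-29.9°) tan(-17.675°) = -0.1832, H₀ = 1.7551 rad.
Bracket: H₀ sin φ sin δ + cos φ cos δ sin H₀ = 1.7551×-0.49849×-0.30362 + 0.86690×0.95279×0.98307 = 0.265637 + 0.811990 = 1.077627.
Q̄ = (S₀/π) × [bracket] = (2056/π) × 1.077627 = 705.25 W/m².
Ratio Q̄_A / Q̄_B = 484.63 / 705.25 = 0.6872.

Q̄_A / Q̄_B ≈ 0.687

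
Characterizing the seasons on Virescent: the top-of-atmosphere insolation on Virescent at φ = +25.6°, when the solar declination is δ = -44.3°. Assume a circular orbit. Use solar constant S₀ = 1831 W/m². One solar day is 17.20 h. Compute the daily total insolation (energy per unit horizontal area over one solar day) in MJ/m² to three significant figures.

cos H₀ = −tan(+25.6°) tan(-44.300°) = 0.4676, H₀ = 1.0843 rad.
Bracket: H₀ sin φ sin δ + cos φ cos δ sin H₀ = 1.0843×0.43209×-0.69842 + 0.90183×0.71569×0.88396 = -0.327220 + 0.570535 = 0.243315.
Q̄ = (S₀/π) × [bracket] = (1831/π) × 0.243315 = 141.81 W/m².
Daily total = Q̄ × 17.20 h × 3600 s/h = 141.81 × 17.20 × 3600 / 10⁶ = 8.781 MJ/m².

8.78 MJ/m²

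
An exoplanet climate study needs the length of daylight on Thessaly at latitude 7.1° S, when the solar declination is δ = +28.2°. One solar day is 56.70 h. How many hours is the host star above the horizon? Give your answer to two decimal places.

cos H₀ = −tan φ · tan δ = −tan(-7.1°) × tan(+28.200°) = 0.0668, so H₀ = 1.5040 rad = 86.17°.
Daylight = 2H₀/(2π) × 56.70 h = (1.5040/π) × 56.70 = 27.14 h.

27.14 h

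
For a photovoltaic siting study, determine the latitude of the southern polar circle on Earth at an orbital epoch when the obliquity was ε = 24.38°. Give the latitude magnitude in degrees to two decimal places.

The polar circle is the lowest latitude that experiences at least one full rotation of continuous darkness at the northern-summer solstice; it lies at |φ| = 90° − ε = 90° − 24.38° = 65.62°.

65.62°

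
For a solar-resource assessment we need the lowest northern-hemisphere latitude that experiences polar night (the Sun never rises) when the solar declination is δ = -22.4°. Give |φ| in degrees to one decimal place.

Polar night requires cos H₀ = −tan φ tan δ ≥ 1, i.e. tan φ tan δ ≤ −1.
The boundary is |tan φ| · |tan δ| = 1, so |φ| = 90° − |δ| = 90° − 22.4° = 67.6° in the northern hemisphere.

|φ| = 67.6°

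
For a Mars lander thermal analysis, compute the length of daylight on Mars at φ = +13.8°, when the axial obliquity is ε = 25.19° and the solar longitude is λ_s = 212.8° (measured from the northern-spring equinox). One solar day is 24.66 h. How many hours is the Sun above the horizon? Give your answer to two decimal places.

Solar declination: sin δ = sin ε · sin λ_s = sin 25.19° × sin 212.8° = -0.23056, so δ = -13.330°.
cos H₀ = −tan φ · tan δ = −tan(+13.8°) × tan(-13.330°) = 0.0582, so H₀ = 1.5126 rad = 86.66°.
Daylight = 2H₀/(2π) × 24.66 h = (1.5126/π) × 24.66 = 11.87 h.

11.87 h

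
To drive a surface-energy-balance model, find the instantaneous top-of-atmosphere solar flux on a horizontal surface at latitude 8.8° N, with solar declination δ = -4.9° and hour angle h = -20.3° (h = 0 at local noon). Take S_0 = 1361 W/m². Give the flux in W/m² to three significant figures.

cos θ_z = sin ϕ sin δ + cos ϕ cos δ cos h = -0.013068 + 0.923461 = 0.910393.
Flux = S_0 · cos θ_z = 1361 × 0.910393 = 1239 W/m².

1.24e+03 W/m²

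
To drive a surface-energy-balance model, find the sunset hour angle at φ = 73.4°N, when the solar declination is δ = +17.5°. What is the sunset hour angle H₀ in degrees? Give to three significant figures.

H₀ = 180°

Sunrise equation: cos H₀ = −tan φ · tan δ = -1.0576 ≤ −1, so the Sun never sets (polar day) and H₀ = π.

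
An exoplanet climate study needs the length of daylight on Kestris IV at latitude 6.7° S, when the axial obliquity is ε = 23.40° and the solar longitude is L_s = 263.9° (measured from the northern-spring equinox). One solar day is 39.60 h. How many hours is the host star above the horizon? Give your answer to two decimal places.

20.44 h

Solar declination: sin δ = sin ε · sin L_s = sin 23.40° × sin 263.9° = -0.39490, so δ = -23.260°.
cos h₀ = −tan ϕ · tan δ = −tan(-6.7°) × tan(-23.260°) = -0.0505, so h₀ = 1.6213 rad = 92.89°.
Daylight = 2h₀/(2π) × 39.60 h = (1.6213/π) × 39.60 = 20.44 h.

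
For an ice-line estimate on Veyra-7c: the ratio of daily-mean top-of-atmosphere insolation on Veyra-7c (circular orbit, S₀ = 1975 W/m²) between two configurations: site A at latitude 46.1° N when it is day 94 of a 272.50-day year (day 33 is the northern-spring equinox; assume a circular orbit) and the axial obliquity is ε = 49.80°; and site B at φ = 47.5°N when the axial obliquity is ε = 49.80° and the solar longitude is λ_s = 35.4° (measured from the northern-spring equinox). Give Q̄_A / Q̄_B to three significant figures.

— Configuration A (φ=+46.1°):
Solar longitude: λ_s = 360° × (94 − 33)/272.50 = 80.587°.
sin δ = sin 49.80° × sin 80.587° = 0.75351, so δ = +48.896°.
cos H₀ = −tan(+46.1°) tan(+48.896°) = -1.1910 ≤ −1 ⇒ polar day, H₀ = π.
Bracket: H₀ sin φ sin δ + cos φ cos δ sin H₀ = 3.1416×0.72055×0.75351 + 0.69340×0.65743×0.00000 = 1.705705 + 0.000000 = 1.705705.
Q̄ = (S₀/π) × [bracket] = (1975/π) × 1.705705 = 1072.3 W/m².
— Configuration B (φ=+47.5°):
Solar declination: sin δ = sin ε · sin λ_s = sin 49.80° × sin 35.4° = 0.44245, so δ = +26.260°.
cos H₀ = −tan(+47.5°) tan(+26.260°) = -0.5384, H₀ = 2.1394 rad.
Bracket: H₀ sin φ sin δ + cos φ cos δ sin H₀ = 2.1394×0.73728×0.44245 + 0.67559×0.89679×0.84268 = 0.697893 + 0.510548 = 1.208441.
Q̄ = (S₀/π) × [bracket] = (1975/π) × 1.208441 = 759.70 W/m².
Ratio Q̄_A / Q̄_B = 1072.3 / 759.70 = 1.411.

Q̄_A / Q̄_B ≈ 1.41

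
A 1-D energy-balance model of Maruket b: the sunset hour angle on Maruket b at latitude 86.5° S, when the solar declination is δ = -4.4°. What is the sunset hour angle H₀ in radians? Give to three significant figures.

H₀ = 3.14 rad

Sunrise equation: cos H₀ = −tan φ · tan δ = -1.2581 ≤ −1, so the host star never sets (polar day) and H₀ = π.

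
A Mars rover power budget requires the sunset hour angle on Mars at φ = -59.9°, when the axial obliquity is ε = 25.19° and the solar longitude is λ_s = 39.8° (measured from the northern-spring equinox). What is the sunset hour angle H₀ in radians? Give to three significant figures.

Solar declination: sin δ = sin ε · sin λ_s = sin 25.19° × sin 39.8° = 0.27244, so δ = +15.810°.
cos H₀ = −tan φ · tan δ = −tan(-59.9°) × tan(+15.810°) = 0.4885, so H₀ = 1.0605 rad = 60.76°.

H₀ = 1.06 rad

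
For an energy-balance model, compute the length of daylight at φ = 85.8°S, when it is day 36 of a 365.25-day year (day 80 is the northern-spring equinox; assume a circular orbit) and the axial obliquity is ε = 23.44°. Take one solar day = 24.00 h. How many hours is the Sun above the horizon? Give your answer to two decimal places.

Solar longitude: λ_s = 360° × (36 − 80)/365.25 = -43.368°, i.e. -43.368° + 360° = 316.632°.
sin δ = sin 23.44° × sin 316.632° = -0.27315, so δ = -15.852°.
Sunrise equation: cos H₀ = −tan φ · tan δ = -3.8667 ≤ −1, so the Sun never sets (polar day) and H₀ = π.
Daylight = 2H₀/(2π) × 24.00 h = (3.1416/π) × 24.00 = 24.00 h.

24.00 h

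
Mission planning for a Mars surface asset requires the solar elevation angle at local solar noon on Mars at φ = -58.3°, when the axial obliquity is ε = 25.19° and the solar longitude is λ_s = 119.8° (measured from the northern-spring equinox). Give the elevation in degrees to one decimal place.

10.0°

Solar declination: sin δ = sin ε · sin λ_s = sin 25.19° × sin 119.8° = 0.36934, so δ = +21.675°.
At local noon the hour angle is zero, so the zenith angle equals |φ − δ| = |-58.3° − (+21.675°)| = 79.975°.
Elevation = 90° − 79.975° = 10.0°.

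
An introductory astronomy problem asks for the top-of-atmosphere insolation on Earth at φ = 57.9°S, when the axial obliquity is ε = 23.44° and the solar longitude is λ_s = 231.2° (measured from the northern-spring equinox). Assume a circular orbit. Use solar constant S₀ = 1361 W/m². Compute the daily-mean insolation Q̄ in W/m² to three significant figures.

Q̄ ≈ 428 W/m²

Solar declination: sin δ = sin ε · sin λ_s = sin 23.44° × sin 231.2° = -0.31001, so δ = -18.060°.
cos H₀ = −tan(-57.9°) tan(-18.060°) = -0.5198, H₀ = 2.1174 rad.
Bracket: H₀ sin φ sin δ + cos φ cos δ sin H₀ = 2.1174×-0.84712×-0.31001 + 0.53140×0.95073×0.85428 = 0.556062 + 0.431598 = 0.987660.
Q̄ = (S₀/π) × [bracket] = (1361/π) × 0.987660 = 427.9 W/m².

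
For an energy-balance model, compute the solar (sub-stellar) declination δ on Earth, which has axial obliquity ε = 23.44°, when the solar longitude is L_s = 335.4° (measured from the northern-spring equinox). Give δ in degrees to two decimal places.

sin δ = sin ε · sin L_s = sin 23.44° × sin 335.4° = -0.165592.
δ = arcsin(-0.165592) = -9.53°.

δ = -9.53°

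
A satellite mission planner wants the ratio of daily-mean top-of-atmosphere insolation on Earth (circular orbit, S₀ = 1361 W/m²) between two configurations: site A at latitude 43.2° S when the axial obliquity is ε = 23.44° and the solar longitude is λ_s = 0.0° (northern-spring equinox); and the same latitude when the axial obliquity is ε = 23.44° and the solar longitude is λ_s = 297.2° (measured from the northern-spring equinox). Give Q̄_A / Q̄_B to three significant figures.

Q̄_A / Q̄_B ≈ 0.659

— Configuration A (φ=-43.2°):
Solar declination: sin δ = sin ε · sin λ_s = sin 23.44° × sin 0.0° = 0.00000, so δ = +0.000°.
cos H₀ = −tan(-43.2°) tan(+0.000°) = 0.0000, H₀ = 1.5708 rad.
Bracket: H₀ sin φ sin δ + cos φ cos δ sin H₀ = 1.5708×-0.68455×0.00000 + 0.72897×1.00000×1.00000 = -0.000000 + 0.728970 = 0.728970.
Q̄ = (S₀/π) × [bracket] = (1361/π) × 0.728970 = 315.80 W/m².
— Configuration B (φ=-43.2°):
Solar declination: sin δ = sin ε · sin λ_s = sin 23.44° × sin 297.2° = -0.35380, so δ = -20.720°.
cos H₀ = −tan(-43.2°) tan(-20.720°) = -0.3552, H₀ = 1.9339 rad.
Bracket: H₀ sin φ sin δ + cos φ cos δ sin H₀ = 1.9339×-0.68455×-0.35380 + 0.72897×0.93532×0.93478 = 0.468379 + 0.637352 = 1.105731.
Q̄ = (S₀/π) × [bracket] = (1361/π) × 1.105731 = 479.02 W/m².
Ratio Q̄_A / Q̄_B = 315.80 / 479.02 = 0.6593.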